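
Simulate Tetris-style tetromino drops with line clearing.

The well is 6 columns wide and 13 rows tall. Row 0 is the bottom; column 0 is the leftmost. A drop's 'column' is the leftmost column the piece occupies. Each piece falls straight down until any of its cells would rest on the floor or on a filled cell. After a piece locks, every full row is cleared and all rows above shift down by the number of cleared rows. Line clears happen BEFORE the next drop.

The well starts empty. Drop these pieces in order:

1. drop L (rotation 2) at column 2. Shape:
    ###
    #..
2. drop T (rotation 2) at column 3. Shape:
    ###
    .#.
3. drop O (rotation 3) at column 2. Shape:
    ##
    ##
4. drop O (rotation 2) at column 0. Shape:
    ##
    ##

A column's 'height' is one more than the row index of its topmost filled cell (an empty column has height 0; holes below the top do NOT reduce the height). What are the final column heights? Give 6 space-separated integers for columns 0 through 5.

Answer: 2 2 6 6 4 4

Derivation:
Drop 1: L rot2 at col 2 lands with bottom-row=0; cleared 0 line(s) (total 0); column heights now [0 0 2 2 2 0], max=2
Drop 2: T rot2 at col 3 lands with bottom-row=2; cleared 0 line(s) (total 0); column heights now [0 0 2 4 4 4], max=4
Drop 3: O rot3 at col 2 lands with bottom-row=4; cleared 0 line(s) (total 0); column heights now [0 0 6 6 4 4], max=6
Drop 4: O rot2 at col 0 lands with bottom-row=0; cleared 0 line(s) (total 0); column heights now [2 2 6 6 4 4], max=6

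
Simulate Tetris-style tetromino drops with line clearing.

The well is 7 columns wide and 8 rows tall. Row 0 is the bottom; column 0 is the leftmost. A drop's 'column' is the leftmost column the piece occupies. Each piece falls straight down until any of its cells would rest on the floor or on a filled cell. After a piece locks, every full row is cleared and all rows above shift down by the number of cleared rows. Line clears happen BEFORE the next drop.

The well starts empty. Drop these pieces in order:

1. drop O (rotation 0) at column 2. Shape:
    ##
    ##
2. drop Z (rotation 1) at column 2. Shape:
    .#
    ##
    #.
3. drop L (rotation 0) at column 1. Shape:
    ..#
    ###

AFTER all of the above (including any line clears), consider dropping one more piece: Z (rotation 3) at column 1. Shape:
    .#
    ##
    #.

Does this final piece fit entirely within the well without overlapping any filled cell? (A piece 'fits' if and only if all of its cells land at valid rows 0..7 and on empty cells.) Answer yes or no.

Drop 1: O rot0 at col 2 lands with bottom-row=0; cleared 0 line(s) (total 0); column heights now [0 0 2 2 0 0 0], max=2
Drop 2: Z rot1 at col 2 lands with bottom-row=2; cleared 0 line(s) (total 0); column heights now [0 0 4 5 0 0 0], max=5
Drop 3: L rot0 at col 1 lands with bottom-row=5; cleared 0 line(s) (total 0); column heights now [0 6 6 7 0 0 0], max=7
Test piece Z rot3 at col 1 (width 2): heights before test = [0 6 6 7 0 0 0]; fits = False

Answer: no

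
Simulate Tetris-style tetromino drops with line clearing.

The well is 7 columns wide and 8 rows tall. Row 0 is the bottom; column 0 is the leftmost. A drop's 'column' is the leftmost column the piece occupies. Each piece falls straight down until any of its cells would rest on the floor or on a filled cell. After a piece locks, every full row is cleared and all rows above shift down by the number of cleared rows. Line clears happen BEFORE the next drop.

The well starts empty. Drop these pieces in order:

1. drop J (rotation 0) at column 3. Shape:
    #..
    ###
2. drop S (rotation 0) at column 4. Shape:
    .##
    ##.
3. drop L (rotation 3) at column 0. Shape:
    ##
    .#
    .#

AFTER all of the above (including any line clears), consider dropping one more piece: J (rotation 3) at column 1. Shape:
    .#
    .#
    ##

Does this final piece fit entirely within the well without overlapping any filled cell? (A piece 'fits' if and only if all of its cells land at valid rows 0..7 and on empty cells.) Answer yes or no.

Answer: yes

Derivation:
Drop 1: J rot0 at col 3 lands with bottom-row=0; cleared 0 line(s) (total 0); column heights now [0 0 0 2 1 1 0], max=2
Drop 2: S rot0 at col 4 lands with bottom-row=1; cleared 0 line(s) (total 0); column heights now [0 0 0 2 2 3 3], max=3
Drop 3: L rot3 at col 0 lands with bottom-row=0; cleared 0 line(s) (total 0); column heights now [3 3 0 2 2 3 3], max=3
Test piece J rot3 at col 1 (width 2): heights before test = [3 3 0 2 2 3 3]; fits = True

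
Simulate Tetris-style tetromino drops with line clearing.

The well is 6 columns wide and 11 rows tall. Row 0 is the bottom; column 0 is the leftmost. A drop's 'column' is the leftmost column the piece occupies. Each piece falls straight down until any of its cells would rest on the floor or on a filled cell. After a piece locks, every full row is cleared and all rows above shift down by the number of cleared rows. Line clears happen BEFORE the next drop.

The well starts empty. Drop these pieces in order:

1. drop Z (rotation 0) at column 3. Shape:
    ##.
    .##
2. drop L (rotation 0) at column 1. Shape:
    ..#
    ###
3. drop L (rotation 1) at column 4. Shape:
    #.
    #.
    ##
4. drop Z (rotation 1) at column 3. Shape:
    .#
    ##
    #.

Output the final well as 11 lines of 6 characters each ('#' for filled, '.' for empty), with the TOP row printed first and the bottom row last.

Drop 1: Z rot0 at col 3 lands with bottom-row=0; cleared 0 line(s) (total 0); column heights now [0 0 0 2 2 1], max=2
Drop 2: L rot0 at col 1 lands with bottom-row=2; cleared 0 line(s) (total 0); column heights now [0 3 3 4 2 1], max=4
Drop 3: L rot1 at col 4 lands with bottom-row=2; cleared 0 line(s) (total 0); column heights now [0 3 3 4 5 3], max=5
Drop 4: Z rot1 at col 3 lands with bottom-row=4; cleared 0 line(s) (total 0); column heights now [0 3 3 6 7 3], max=7

Answer: ......
......
......
......
....#.
...##.
...##.
...##.
.#####
...##.
....##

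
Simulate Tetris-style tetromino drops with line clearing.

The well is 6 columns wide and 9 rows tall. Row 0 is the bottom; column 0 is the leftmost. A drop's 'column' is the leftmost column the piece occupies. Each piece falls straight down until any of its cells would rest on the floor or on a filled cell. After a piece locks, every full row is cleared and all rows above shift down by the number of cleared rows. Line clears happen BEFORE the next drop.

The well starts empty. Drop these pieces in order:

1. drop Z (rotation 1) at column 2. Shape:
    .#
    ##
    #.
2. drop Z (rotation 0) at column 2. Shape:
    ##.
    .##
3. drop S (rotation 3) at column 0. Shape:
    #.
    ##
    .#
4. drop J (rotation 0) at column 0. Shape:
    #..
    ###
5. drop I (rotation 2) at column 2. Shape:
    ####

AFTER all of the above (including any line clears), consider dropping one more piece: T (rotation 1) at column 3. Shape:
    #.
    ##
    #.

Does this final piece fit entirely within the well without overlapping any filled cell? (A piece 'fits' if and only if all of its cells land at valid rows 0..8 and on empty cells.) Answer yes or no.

Drop 1: Z rot1 at col 2 lands with bottom-row=0; cleared 0 line(s) (total 0); column heights now [0 0 2 3 0 0], max=3
Drop 2: Z rot0 at col 2 lands with bottom-row=3; cleared 0 line(s) (total 0); column heights now [0 0 5 5 4 0], max=5
Drop 3: S rot3 at col 0 lands with bottom-row=0; cleared 0 line(s) (total 0); column heights now [3 2 5 5 4 0], max=5
Drop 4: J rot0 at col 0 lands with bottom-row=5; cleared 0 line(s) (total 0); column heights now [7 6 6 5 4 0], max=7
Drop 5: I rot2 at col 2 lands with bottom-row=6; cleared 0 line(s) (total 0); column heights now [7 6 7 7 7 7], max=7
Test piece T rot1 at col 3 (width 2): heights before test = [7 6 7 7 7 7]; fits = False

Answer: no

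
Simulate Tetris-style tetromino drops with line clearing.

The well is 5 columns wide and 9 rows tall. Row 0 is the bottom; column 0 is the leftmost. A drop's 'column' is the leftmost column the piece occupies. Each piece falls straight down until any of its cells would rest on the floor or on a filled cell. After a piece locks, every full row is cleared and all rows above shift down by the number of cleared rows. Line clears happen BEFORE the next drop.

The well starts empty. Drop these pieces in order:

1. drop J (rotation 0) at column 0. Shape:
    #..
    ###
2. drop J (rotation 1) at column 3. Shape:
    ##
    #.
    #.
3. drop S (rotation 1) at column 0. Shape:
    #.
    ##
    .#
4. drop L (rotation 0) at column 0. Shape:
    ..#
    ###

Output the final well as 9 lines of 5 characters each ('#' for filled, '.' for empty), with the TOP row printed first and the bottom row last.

Answer: .....
.....
.....
..#..
###..
#....
##.##
##.#.
####.

Derivation:
Drop 1: J rot0 at col 0 lands with bottom-row=0; cleared 0 line(s) (total 0); column heights now [2 1 1 0 0], max=2
Drop 2: J rot1 at col 3 lands with bottom-row=0; cleared 0 line(s) (total 0); column heights now [2 1 1 3 3], max=3
Drop 3: S rot1 at col 0 lands with bottom-row=1; cleared 0 line(s) (total 0); column heights now [4 3 1 3 3], max=4
Drop 4: L rot0 at col 0 lands with bottom-row=4; cleared 0 line(s) (total 0); column heights now [5 5 6 3 3], max=6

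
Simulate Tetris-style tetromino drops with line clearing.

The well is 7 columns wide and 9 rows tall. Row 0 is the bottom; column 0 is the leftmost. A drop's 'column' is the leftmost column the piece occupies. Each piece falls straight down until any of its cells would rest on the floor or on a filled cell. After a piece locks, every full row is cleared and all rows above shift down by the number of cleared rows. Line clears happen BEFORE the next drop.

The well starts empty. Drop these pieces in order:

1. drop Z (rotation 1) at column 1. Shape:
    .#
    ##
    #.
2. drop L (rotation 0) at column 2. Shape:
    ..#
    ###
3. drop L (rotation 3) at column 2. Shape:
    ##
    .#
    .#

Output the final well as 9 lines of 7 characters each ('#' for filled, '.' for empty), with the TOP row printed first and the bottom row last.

Answer: .......
.......
..##...
...#...
...##..
..###..
..#....
.##....
.#.....

Derivation:
Drop 1: Z rot1 at col 1 lands with bottom-row=0; cleared 0 line(s) (total 0); column heights now [0 2 3 0 0 0 0], max=3
Drop 2: L rot0 at col 2 lands with bottom-row=3; cleared 0 line(s) (total 0); column heights now [0 2 4 4 5 0 0], max=5
Drop 3: L rot3 at col 2 lands with bottom-row=4; cleared 0 line(s) (total 0); column heights now [0 2 7 7 5 0 0], max=7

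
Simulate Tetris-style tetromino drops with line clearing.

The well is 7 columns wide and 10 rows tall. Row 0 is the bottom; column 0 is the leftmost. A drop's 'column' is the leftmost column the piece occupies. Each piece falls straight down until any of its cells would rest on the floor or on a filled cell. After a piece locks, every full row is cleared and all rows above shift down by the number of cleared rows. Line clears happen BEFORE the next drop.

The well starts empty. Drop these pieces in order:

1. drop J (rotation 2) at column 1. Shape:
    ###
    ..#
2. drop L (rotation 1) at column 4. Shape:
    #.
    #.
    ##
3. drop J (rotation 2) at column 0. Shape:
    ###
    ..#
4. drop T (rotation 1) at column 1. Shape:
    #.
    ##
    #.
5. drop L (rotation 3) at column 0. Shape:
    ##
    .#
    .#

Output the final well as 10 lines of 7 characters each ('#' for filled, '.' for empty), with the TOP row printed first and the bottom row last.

Drop 1: J rot2 at col 1 lands with bottom-row=0; cleared 0 line(s) (total 0); column heights now [0 2 2 2 0 0 0], max=2
Drop 2: L rot1 at col 4 lands with bottom-row=0; cleared 0 line(s) (total 0); column heights now [0 2 2 2 3 1 0], max=3
Drop 3: J rot2 at col 0 lands with bottom-row=2; cleared 0 line(s) (total 0); column heights now [4 4 4 2 3 1 0], max=4
Drop 4: T rot1 at col 1 lands with bottom-row=4; cleared 0 line(s) (total 0); column heights now [4 7 6 2 3 1 0], max=7
Drop 5: L rot3 at col 0 lands with bottom-row=7; cleared 0 line(s) (total 0); column heights now [10 10 6 2 3 1 0], max=10

Answer: ##.....
.#.....
.#.....
.#.....
.##....
.#.....
###....
..#.#..
.####..
...###.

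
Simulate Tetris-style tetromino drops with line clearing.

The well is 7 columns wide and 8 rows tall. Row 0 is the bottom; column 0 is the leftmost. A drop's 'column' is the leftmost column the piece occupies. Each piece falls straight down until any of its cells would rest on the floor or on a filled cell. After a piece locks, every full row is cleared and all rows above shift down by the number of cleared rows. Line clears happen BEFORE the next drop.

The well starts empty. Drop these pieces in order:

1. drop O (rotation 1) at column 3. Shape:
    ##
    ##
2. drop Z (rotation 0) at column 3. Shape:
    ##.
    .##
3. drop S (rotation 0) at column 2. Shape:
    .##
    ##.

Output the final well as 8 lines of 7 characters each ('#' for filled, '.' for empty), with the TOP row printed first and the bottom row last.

Drop 1: O rot1 at col 3 lands with bottom-row=0; cleared 0 line(s) (total 0); column heights now [0 0 0 2 2 0 0], max=2
Drop 2: Z rot0 at col 3 lands with bottom-row=2; cleared 0 line(s) (total 0); column heights now [0 0 0 4 4 3 0], max=4
Drop 3: S rot0 at col 2 lands with bottom-row=4; cleared 0 line(s) (total 0); column heights now [0 0 5 6 6 3 0], max=6

Answer: .......
.......
...##..
..##...
...##..
....##.
...##..
...##..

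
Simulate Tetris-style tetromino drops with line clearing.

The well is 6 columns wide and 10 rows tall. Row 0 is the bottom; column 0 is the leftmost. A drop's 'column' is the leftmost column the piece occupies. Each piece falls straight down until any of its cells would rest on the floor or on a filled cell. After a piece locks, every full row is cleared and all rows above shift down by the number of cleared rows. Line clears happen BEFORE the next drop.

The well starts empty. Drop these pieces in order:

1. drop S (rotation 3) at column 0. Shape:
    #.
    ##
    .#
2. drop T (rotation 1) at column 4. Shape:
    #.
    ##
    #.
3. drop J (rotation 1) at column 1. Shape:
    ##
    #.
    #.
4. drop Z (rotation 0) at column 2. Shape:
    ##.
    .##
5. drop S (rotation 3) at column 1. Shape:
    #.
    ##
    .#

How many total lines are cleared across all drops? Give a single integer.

Drop 1: S rot3 at col 0 lands with bottom-row=0; cleared 0 line(s) (total 0); column heights now [3 2 0 0 0 0], max=3
Drop 2: T rot1 at col 4 lands with bottom-row=0; cleared 0 line(s) (total 0); column heights now [3 2 0 0 3 2], max=3
Drop 3: J rot1 at col 1 lands with bottom-row=2; cleared 0 line(s) (total 0); column heights now [3 5 5 0 3 2], max=5
Drop 4: Z rot0 at col 2 lands with bottom-row=4; cleared 0 line(s) (total 0); column heights now [3 5 6 6 5 2], max=6
Drop 5: S rot3 at col 1 lands with bottom-row=6; cleared 0 line(s) (total 0); column heights now [3 9 8 6 5 2], max=9

Answer: 0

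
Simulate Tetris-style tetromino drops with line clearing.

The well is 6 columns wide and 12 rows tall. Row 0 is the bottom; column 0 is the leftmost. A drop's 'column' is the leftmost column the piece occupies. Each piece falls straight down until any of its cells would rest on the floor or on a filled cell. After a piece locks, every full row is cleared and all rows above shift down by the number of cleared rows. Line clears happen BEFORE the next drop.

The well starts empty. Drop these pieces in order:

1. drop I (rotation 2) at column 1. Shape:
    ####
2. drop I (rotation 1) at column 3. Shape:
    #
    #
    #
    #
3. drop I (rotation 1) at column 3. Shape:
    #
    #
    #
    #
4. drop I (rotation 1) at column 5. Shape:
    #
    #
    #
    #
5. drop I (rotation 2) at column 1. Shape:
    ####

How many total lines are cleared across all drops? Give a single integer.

Drop 1: I rot2 at col 1 lands with bottom-row=0; cleared 0 line(s) (total 0); column heights now [0 1 1 1 1 0], max=1
Drop 2: I rot1 at col 3 lands with bottom-row=1; cleared 0 line(s) (total 0); column heights now [0 1 1 5 1 0], max=5
Drop 3: I rot1 at col 3 lands with bottom-row=5; cleared 0 line(s) (total 0); column heights now [0 1 1 9 1 0], max=9
Drop 4: I rot1 at col 5 lands with bottom-row=0; cleared 0 line(s) (total 0); column heights now [0 1 1 9 1 4], max=9
Drop 5: I rot2 at col 1 lands with bottom-row=9; cleared 0 line(s) (total 0); column heights now [0 10 10 10 10 4], max=10

Answer: 0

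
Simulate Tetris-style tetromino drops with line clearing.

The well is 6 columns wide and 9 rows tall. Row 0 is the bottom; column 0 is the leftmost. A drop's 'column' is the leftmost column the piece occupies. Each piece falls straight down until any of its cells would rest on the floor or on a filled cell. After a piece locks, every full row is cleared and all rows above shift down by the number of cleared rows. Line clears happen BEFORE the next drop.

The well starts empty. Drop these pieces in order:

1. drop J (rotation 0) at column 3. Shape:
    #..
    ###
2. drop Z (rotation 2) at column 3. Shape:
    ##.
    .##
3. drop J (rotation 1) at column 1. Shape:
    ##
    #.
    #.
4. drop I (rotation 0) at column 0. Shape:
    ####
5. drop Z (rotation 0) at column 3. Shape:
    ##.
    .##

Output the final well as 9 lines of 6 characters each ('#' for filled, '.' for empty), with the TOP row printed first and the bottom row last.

Drop 1: J rot0 at col 3 lands with bottom-row=0; cleared 0 line(s) (total 0); column heights now [0 0 0 2 1 1], max=2
Drop 2: Z rot2 at col 3 lands with bottom-row=1; cleared 0 line(s) (total 0); column heights now [0 0 0 3 3 2], max=3
Drop 3: J rot1 at col 1 lands with bottom-row=0; cleared 0 line(s) (total 0); column heights now [0 3 3 3 3 2], max=3
Drop 4: I rot0 at col 0 lands with bottom-row=3; cleared 0 line(s) (total 0); column heights now [4 4 4 4 3 2], max=4
Drop 5: Z rot0 at col 3 lands with bottom-row=3; cleared 1 line(s) (total 1); column heights now [0 3 3 4 4 2], max=4

Answer: ......
......
......
......
......
...##.
.####.
.#.###
.#.###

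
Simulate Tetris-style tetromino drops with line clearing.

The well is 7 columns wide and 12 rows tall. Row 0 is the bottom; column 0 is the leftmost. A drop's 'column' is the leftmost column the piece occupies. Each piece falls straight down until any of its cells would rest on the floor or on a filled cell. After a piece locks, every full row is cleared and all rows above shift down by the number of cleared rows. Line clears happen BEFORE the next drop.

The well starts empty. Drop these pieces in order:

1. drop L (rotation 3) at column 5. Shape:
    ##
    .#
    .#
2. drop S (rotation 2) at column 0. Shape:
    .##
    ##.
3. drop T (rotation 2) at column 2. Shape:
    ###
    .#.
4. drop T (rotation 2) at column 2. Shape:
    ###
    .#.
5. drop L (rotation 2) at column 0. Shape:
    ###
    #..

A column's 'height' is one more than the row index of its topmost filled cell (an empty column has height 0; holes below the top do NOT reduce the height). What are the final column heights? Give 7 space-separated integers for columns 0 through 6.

Drop 1: L rot3 at col 5 lands with bottom-row=0; cleared 0 line(s) (total 0); column heights now [0 0 0 0 0 3 3], max=3
Drop 2: S rot2 at col 0 lands with bottom-row=0; cleared 0 line(s) (total 0); column heights now [1 2 2 0 0 3 3], max=3
Drop 3: T rot2 at col 2 lands with bottom-row=1; cleared 0 line(s) (total 0); column heights now [1 2 3 3 3 3 3], max=3
Drop 4: T rot2 at col 2 lands with bottom-row=3; cleared 0 line(s) (total 0); column heights now [1 2 5 5 5 3 3], max=5
Drop 5: L rot2 at col 0 lands with bottom-row=4; cleared 0 line(s) (total 0); column heights now [6 6 6 5 5 3 3], max=6

Answer: 6 6 6 5 5 3 3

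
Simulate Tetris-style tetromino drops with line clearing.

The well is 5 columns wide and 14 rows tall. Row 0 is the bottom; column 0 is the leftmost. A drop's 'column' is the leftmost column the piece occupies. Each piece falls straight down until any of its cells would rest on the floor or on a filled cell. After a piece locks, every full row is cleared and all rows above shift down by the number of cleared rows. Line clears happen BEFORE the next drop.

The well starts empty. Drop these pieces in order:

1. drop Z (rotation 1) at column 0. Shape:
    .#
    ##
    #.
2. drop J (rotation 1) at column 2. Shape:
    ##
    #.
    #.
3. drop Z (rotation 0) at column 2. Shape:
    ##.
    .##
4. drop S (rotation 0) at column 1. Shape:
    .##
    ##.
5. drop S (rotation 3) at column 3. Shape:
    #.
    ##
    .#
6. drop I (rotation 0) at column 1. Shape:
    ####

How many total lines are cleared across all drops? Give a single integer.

Answer: 0

Derivation:
Drop 1: Z rot1 at col 0 lands with bottom-row=0; cleared 0 line(s) (total 0); column heights now [2 3 0 0 0], max=3
Drop 2: J rot1 at col 2 lands with bottom-row=0; cleared 0 line(s) (total 0); column heights now [2 3 3 3 0], max=3
Drop 3: Z rot0 at col 2 lands with bottom-row=3; cleared 0 line(s) (total 0); column heights now [2 3 5 5 4], max=5
Drop 4: S rot0 at col 1 lands with bottom-row=5; cleared 0 line(s) (total 0); column heights now [2 6 7 7 4], max=7
Drop 5: S rot3 at col 3 lands with bottom-row=6; cleared 0 line(s) (total 0); column heights now [2 6 7 9 8], max=9
Drop 6: I rot0 at col 1 lands with bottom-row=9; cleared 0 line(s) (total 0); column heights now [2 10 10 10 10], max=10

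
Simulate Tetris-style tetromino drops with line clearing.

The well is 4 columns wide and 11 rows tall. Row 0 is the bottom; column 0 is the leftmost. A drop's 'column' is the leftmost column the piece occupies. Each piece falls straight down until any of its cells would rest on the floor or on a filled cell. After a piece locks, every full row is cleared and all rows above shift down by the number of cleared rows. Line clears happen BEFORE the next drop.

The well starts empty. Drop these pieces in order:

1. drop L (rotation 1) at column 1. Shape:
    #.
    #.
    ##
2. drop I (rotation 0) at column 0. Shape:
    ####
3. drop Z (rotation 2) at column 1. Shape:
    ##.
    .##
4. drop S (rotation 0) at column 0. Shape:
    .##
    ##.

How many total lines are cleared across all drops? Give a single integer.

Answer: 1

Derivation:
Drop 1: L rot1 at col 1 lands with bottom-row=0; cleared 0 line(s) (total 0); column heights now [0 3 1 0], max=3
Drop 2: I rot0 at col 0 lands with bottom-row=3; cleared 1 line(s) (total 1); column heights now [0 3 1 0], max=3
Drop 3: Z rot2 at col 1 lands with bottom-row=2; cleared 0 line(s) (total 1); column heights now [0 4 4 3], max=4
Drop 4: S rot0 at col 0 lands with bottom-row=4; cleared 0 line(s) (total 1); column heights now [5 6 6 3], max=6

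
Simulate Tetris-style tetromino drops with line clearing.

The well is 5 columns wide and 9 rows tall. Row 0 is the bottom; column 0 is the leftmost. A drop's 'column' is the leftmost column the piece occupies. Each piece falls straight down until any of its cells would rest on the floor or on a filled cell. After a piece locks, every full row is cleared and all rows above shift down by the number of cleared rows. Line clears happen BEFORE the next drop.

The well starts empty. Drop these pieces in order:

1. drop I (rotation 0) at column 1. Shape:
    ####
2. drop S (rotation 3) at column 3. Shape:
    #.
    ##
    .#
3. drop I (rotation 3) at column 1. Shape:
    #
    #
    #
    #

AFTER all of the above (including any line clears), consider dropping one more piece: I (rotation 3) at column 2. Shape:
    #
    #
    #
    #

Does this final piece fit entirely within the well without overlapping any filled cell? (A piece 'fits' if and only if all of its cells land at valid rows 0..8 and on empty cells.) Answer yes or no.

Drop 1: I rot0 at col 1 lands with bottom-row=0; cleared 0 line(s) (total 0); column heights now [0 1 1 1 1], max=1
Drop 2: S rot3 at col 3 lands with bottom-row=1; cleared 0 line(s) (total 0); column heights now [0 1 1 4 3], max=4
Drop 3: I rot3 at col 1 lands with bottom-row=1; cleared 0 line(s) (total 0); column heights now [0 5 1 4 3], max=5
Test piece I rot3 at col 2 (width 1): heights before test = [0 5 1 4 3]; fits = True

Answer: yes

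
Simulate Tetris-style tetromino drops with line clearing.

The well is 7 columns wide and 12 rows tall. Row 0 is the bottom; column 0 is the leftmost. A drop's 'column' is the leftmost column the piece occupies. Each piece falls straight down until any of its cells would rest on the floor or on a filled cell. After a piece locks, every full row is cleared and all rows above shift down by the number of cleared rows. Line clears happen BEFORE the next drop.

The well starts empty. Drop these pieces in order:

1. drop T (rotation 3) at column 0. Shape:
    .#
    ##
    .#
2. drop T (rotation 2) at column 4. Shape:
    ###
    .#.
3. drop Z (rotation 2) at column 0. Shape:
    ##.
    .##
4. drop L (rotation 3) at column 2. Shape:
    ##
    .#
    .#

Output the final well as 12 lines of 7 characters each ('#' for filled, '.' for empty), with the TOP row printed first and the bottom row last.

Drop 1: T rot3 at col 0 lands with bottom-row=0; cleared 0 line(s) (total 0); column heights now [2 3 0 0 0 0 0], max=3
Drop 2: T rot2 at col 4 lands with bottom-row=0; cleared 0 line(s) (total 0); column heights now [2 3 0 0 2 2 2], max=3
Drop 3: Z rot2 at col 0 lands with bottom-row=3; cleared 0 line(s) (total 0); column heights now [5 5 4 0 2 2 2], max=5
Drop 4: L rot3 at col 2 lands with bottom-row=2; cleared 0 line(s) (total 0); column heights now [5 5 5 5 2 2 2], max=5

Answer: .......
.......
.......
.......
.......
.......
.......
####...
.###...
.#.#...
##..###
.#...#.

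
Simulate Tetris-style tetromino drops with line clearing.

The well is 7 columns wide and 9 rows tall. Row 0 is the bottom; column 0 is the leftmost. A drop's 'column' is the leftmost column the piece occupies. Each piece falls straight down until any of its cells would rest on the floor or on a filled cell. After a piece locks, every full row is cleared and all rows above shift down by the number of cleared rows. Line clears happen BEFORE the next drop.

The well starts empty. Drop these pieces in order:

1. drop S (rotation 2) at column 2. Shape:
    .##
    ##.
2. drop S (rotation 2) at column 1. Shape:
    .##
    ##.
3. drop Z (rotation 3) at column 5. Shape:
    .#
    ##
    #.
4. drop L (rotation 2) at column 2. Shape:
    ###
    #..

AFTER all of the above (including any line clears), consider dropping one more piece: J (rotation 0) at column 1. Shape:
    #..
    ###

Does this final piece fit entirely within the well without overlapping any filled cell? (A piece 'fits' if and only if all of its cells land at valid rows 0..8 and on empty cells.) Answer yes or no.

Answer: yes

Derivation:
Drop 1: S rot2 at col 2 lands with bottom-row=0; cleared 0 line(s) (total 0); column heights now [0 0 1 2 2 0 0], max=2
Drop 2: S rot2 at col 1 lands with bottom-row=1; cleared 0 line(s) (total 0); column heights now [0 2 3 3 2 0 0], max=3
Drop 3: Z rot3 at col 5 lands with bottom-row=0; cleared 0 line(s) (total 0); column heights now [0 2 3 3 2 2 3], max=3
Drop 4: L rot2 at col 2 lands with bottom-row=3; cleared 0 line(s) (total 0); column heights now [0 2 5 5 5 2 3], max=5
Test piece J rot0 at col 1 (width 3): heights before test = [0 2 5 5 5 2 3]; fits = True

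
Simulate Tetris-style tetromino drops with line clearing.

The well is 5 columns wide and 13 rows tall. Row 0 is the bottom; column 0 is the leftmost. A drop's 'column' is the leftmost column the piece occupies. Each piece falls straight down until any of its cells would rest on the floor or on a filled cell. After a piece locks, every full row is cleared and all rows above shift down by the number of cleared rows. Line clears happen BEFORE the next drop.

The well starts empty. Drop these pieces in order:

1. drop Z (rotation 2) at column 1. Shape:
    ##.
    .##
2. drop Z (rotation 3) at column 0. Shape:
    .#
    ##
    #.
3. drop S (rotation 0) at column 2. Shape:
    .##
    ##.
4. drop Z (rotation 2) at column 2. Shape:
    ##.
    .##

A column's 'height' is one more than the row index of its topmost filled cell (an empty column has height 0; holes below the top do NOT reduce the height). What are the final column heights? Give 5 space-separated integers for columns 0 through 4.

Drop 1: Z rot2 at col 1 lands with bottom-row=0; cleared 0 line(s) (total 0); column heights now [0 2 2 1 0], max=2
Drop 2: Z rot3 at col 0 lands with bottom-row=1; cleared 0 line(s) (total 0); column heights now [3 4 2 1 0], max=4
Drop 3: S rot0 at col 2 lands with bottom-row=2; cleared 0 line(s) (total 0); column heights now [3 4 3 4 4], max=4
Drop 4: Z rot2 at col 2 lands with bottom-row=4; cleared 0 line(s) (total 0); column heights now [3 4 6 6 5], max=6

Answer: 3 4 6 6 5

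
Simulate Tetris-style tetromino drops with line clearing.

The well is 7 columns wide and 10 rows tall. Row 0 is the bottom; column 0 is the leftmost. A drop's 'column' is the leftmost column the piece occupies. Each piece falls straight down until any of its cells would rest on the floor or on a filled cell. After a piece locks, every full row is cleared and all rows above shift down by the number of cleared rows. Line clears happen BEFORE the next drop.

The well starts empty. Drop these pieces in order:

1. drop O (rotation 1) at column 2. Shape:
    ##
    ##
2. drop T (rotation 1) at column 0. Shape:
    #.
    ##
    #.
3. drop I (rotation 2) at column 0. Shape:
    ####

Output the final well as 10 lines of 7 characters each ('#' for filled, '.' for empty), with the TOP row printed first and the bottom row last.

Answer: .......
.......
.......
.......
.......
.......
####...
#......
####...
#.##...

Derivation:
Drop 1: O rot1 at col 2 lands with bottom-row=0; cleared 0 line(s) (total 0); column heights now [0 0 2 2 0 0 0], max=2
Drop 2: T rot1 at col 0 lands with bottom-row=0; cleared 0 line(s) (total 0); column heights now [3 2 2 2 0 0 0], max=3
Drop 3: I rot2 at col 0 lands with bottom-row=3; cleared 0 line(s) (total 0); column heights now [4 4 4 4 0 0 0], max=4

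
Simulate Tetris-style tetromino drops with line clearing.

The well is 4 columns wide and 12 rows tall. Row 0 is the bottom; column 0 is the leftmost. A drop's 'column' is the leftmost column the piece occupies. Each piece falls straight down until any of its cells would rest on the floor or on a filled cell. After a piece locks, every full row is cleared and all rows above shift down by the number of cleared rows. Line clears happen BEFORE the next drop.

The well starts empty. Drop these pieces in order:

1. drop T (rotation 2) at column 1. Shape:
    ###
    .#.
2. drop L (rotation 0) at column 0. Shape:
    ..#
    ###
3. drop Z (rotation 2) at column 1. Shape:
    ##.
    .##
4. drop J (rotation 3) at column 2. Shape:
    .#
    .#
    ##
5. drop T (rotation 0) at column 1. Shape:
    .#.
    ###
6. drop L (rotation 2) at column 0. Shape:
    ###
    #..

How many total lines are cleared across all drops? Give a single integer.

Answer: 0

Derivation:
Drop 1: T rot2 at col 1 lands with bottom-row=0; cleared 0 line(s) (total 0); column heights now [0 2 2 2], max=2
Drop 2: L rot0 at col 0 lands with bottom-row=2; cleared 0 line(s) (total 0); column heights now [3 3 4 2], max=4
Drop 3: Z rot2 at col 1 lands with bottom-row=4; cleared 0 line(s) (total 0); column heights now [3 6 6 5], max=6
Drop 4: J rot3 at col 2 lands with bottom-row=6; cleared 0 line(s) (total 0); column heights now [3 6 7 9], max=9
Drop 5: T rot0 at col 1 lands with bottom-row=9; cleared 0 line(s) (total 0); column heights now [3 10 11 10], max=11
Drop 6: L rot2 at col 0 lands with bottom-row=10; cleared 0 line(s) (total 0); column heights now [12 12 12 10], max=12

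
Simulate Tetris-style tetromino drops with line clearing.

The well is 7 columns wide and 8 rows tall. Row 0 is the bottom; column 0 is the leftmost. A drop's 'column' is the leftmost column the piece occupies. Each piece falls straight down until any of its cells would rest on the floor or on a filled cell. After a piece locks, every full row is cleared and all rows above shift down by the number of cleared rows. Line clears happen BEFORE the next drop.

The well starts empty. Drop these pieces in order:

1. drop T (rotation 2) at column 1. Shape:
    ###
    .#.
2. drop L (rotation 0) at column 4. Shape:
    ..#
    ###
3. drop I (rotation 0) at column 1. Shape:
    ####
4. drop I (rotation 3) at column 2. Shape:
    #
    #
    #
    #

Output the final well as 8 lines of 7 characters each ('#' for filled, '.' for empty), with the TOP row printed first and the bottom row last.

Answer: .......
..#....
..#....
..#....
..#....
.####..
.###..#
..#.###

Derivation:
Drop 1: T rot2 at col 1 lands with bottom-row=0; cleared 0 line(s) (total 0); column heights now [0 2 2 2 0 0 0], max=2
Drop 2: L rot0 at col 4 lands with bottom-row=0; cleared 0 line(s) (total 0); column heights now [0 2 2 2 1 1 2], max=2
Drop 3: I rot0 at col 1 lands with bottom-row=2; cleared 0 line(s) (total 0); column heights now [0 3 3 3 3 1 2], max=3
Drop 4: I rot3 at col 2 lands with bottom-row=3; cleared 0 line(s) (total 0); column heights now [0 3 7 3 3 1 2], max=7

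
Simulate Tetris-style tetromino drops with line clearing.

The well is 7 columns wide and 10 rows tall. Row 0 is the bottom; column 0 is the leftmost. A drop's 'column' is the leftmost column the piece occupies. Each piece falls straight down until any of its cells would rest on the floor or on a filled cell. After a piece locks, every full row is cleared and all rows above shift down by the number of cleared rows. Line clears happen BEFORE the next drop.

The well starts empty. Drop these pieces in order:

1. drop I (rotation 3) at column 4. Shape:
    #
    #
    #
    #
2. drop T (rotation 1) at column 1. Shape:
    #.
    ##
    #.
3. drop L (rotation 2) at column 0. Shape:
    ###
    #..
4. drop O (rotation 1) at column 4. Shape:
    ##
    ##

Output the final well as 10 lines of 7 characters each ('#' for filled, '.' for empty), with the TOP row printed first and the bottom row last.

Drop 1: I rot3 at col 4 lands with bottom-row=0; cleared 0 line(s) (total 0); column heights now [0 0 0 0 4 0 0], max=4
Drop 2: T rot1 at col 1 lands with bottom-row=0; cleared 0 line(s) (total 0); column heights now [0 3 2 0 4 0 0], max=4
Drop 3: L rot2 at col 0 lands with bottom-row=2; cleared 0 line(s) (total 0); column heights now [4 4 4 0 4 0 0], max=4
Drop 4: O rot1 at col 4 lands with bottom-row=4; cleared 0 line(s) (total 0); column heights now [4 4 4 0 6 6 0], max=6

Answer: .......
.......
.......
.......
....##.
....##.
###.#..
##..#..
.##.#..
.#..#..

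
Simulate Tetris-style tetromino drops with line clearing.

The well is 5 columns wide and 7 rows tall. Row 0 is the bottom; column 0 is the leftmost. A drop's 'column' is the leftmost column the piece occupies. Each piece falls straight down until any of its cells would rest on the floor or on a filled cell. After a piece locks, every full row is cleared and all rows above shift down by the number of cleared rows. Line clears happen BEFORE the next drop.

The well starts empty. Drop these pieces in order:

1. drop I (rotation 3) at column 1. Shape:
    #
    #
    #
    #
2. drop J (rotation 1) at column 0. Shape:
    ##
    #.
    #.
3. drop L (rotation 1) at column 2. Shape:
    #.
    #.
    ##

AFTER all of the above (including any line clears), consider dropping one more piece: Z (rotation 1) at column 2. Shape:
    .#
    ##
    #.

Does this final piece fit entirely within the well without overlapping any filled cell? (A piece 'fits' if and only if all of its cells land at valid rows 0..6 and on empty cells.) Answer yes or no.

Answer: yes

Derivation:
Drop 1: I rot3 at col 1 lands with bottom-row=0; cleared 0 line(s) (total 0); column heights now [0 4 0 0 0], max=4
Drop 2: J rot1 at col 0 lands with bottom-row=2; cleared 0 line(s) (total 0); column heights now [5 5 0 0 0], max=5
Drop 3: L rot1 at col 2 lands with bottom-row=0; cleared 0 line(s) (total 0); column heights now [5 5 3 1 0], max=5
Test piece Z rot1 at col 2 (width 2): heights before test = [5 5 3 1 0]; fits = True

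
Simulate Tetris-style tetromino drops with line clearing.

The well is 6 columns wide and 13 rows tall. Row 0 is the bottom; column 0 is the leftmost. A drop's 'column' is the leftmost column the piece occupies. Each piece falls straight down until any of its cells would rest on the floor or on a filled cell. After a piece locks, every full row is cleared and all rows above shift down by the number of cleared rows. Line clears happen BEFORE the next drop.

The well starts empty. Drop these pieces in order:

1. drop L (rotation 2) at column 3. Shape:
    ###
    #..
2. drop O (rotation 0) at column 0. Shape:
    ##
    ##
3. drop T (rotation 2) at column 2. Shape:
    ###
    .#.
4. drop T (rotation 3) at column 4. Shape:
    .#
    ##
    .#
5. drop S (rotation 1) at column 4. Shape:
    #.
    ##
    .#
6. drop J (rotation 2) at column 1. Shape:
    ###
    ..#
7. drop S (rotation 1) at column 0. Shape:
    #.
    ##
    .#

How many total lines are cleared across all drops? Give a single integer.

Drop 1: L rot2 at col 3 lands with bottom-row=0; cleared 0 line(s) (total 0); column heights now [0 0 0 2 2 2], max=2
Drop 2: O rot0 at col 0 lands with bottom-row=0; cleared 0 line(s) (total 0); column heights now [2 2 0 2 2 2], max=2
Drop 3: T rot2 at col 2 lands with bottom-row=2; cleared 0 line(s) (total 0); column heights now [2 2 4 4 4 2], max=4
Drop 4: T rot3 at col 4 lands with bottom-row=3; cleared 0 line(s) (total 0); column heights now [2 2 4 4 5 6], max=6
Drop 5: S rot1 at col 4 lands with bottom-row=6; cleared 0 line(s) (total 0); column heights now [2 2 4 4 9 8], max=9
Drop 6: J rot2 at col 1 lands with bottom-row=4; cleared 0 line(s) (total 0); column heights now [2 6 6 6 9 8], max=9
Drop 7: S rot1 at col 0 lands with bottom-row=6; cleared 0 line(s) (total 0); column heights now [9 8 6 6 9 8], max=9

Answer: 0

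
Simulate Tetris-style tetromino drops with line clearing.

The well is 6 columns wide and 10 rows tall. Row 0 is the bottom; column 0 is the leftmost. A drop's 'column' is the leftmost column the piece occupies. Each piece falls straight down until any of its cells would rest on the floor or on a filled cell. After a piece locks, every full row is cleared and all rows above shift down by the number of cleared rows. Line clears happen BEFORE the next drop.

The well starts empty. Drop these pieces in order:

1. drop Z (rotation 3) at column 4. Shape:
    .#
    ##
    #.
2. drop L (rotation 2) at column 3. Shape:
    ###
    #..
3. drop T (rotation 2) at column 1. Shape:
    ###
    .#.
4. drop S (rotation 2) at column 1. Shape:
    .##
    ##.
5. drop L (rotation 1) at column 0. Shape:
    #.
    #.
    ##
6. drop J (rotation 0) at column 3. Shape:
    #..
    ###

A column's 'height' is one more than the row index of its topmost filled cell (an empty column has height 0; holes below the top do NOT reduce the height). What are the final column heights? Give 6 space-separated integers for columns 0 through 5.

Drop 1: Z rot3 at col 4 lands with bottom-row=0; cleared 0 line(s) (total 0); column heights now [0 0 0 0 2 3], max=3
Drop 2: L rot2 at col 3 lands with bottom-row=2; cleared 0 line(s) (total 0); column heights now [0 0 0 4 4 4], max=4
Drop 3: T rot2 at col 1 lands with bottom-row=3; cleared 0 line(s) (total 0); column heights now [0 5 5 5 4 4], max=5
Drop 4: S rot2 at col 1 lands with bottom-row=5; cleared 0 line(s) (total 0); column heights now [0 6 7 7 4 4], max=7
Drop 5: L rot1 at col 0 lands with bottom-row=6; cleared 0 line(s) (total 0); column heights now [9 7 7 7 4 4], max=9
Drop 6: J rot0 at col 3 lands with bottom-row=7; cleared 0 line(s) (total 0); column heights now [9 7 7 9 8 8], max=9

Answer: 9 7 7 9 8 8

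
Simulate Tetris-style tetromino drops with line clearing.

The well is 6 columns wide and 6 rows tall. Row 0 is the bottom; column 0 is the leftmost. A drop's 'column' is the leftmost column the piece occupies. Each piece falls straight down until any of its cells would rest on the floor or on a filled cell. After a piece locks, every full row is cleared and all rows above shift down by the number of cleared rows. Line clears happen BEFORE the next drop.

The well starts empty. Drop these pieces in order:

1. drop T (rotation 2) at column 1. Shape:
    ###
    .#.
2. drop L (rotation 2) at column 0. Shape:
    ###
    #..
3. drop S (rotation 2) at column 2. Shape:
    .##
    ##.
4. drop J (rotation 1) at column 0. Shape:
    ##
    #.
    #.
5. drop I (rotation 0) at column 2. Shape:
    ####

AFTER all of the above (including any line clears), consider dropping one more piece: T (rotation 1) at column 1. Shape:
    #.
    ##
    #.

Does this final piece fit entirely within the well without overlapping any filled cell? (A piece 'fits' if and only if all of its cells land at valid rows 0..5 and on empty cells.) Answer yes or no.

Drop 1: T rot2 at col 1 lands with bottom-row=0; cleared 0 line(s) (total 0); column heights now [0 2 2 2 0 0], max=2
Drop 2: L rot2 at col 0 lands with bottom-row=1; cleared 0 line(s) (total 0); column heights now [3 3 3 2 0 0], max=3
Drop 3: S rot2 at col 2 lands with bottom-row=3; cleared 0 line(s) (total 0); column heights now [3 3 4 5 5 0], max=5
Drop 4: J rot1 at col 0 lands with bottom-row=3; cleared 0 line(s) (total 0); column heights now [6 6 4 5 5 0], max=6
Drop 5: I rot0 at col 2 lands with bottom-row=5; cleared 1 line(s) (total 1); column heights now [5 3 4 5 5 0], max=5
Test piece T rot1 at col 1 (width 2): heights before test = [5 3 4 5 5 0]; fits = True

Answer: yes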